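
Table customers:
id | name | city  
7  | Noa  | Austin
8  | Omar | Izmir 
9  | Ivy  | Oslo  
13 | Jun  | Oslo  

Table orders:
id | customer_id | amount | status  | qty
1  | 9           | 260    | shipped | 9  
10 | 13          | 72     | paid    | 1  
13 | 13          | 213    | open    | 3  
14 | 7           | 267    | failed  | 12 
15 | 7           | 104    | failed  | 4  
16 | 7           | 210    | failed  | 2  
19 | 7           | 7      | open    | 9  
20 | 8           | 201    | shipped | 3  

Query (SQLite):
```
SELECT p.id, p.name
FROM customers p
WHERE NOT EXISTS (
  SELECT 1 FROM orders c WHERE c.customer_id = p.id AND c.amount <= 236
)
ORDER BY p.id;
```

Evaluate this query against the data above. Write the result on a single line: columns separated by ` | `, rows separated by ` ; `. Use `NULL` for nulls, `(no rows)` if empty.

9 | Ivy

For each customers row, check whether any orders with matching customer_id has amount <= 236.
Keep rows where that is false.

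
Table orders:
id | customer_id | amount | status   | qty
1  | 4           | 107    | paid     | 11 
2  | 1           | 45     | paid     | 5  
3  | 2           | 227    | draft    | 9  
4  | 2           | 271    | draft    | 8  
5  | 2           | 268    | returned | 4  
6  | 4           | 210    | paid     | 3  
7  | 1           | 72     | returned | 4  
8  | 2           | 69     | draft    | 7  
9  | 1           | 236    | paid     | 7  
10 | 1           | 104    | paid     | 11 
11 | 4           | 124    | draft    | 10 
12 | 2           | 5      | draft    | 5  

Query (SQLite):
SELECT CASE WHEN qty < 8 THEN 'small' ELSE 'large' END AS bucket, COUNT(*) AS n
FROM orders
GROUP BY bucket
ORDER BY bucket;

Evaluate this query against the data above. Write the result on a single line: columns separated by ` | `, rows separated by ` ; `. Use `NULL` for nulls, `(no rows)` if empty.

Bucket rows by qty < 8 → 'small' else 'large'; count each bucket.

large | 5 ; small | 7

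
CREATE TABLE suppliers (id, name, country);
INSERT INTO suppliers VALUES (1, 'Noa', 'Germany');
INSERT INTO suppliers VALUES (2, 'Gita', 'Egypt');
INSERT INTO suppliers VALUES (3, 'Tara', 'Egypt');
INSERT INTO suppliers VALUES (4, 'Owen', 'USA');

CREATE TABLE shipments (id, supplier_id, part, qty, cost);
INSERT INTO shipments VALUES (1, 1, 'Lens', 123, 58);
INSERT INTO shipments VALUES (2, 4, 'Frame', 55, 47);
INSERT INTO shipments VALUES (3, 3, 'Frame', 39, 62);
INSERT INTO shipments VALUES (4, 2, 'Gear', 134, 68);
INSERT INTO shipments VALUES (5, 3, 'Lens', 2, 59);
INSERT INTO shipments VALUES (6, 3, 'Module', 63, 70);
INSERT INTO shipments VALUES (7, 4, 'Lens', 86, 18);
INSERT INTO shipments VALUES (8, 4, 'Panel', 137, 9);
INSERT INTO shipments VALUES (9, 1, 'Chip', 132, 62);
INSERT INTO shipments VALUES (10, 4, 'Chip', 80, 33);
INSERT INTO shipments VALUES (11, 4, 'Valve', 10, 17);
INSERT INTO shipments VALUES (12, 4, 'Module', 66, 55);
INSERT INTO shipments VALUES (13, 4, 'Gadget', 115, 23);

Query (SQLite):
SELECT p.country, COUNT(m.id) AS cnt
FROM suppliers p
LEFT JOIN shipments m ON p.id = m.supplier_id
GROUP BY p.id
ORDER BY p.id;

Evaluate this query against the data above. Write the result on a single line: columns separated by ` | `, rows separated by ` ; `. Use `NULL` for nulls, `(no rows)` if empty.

LEFT JOIN keeps every suppliers row; unmatched ones get NULL for shipments columns.
Group by suppliers.id and compute COUNT(m.id). COUNT(col) of an all-NULL group is 0.
  1: ids {1, 9} → COUNT(m.id)=2
  2: ids {4} → COUNT(m.id)=1
  3: ids {3, 5, 6} → COUNT(m.id)=3
  4: ids {2, 7, 8, 10, 11, 12, 13} → COUNT(m.id)=7

Germany | 2 ; Egypt | 1 ; Egypt | 3 ; USA | 7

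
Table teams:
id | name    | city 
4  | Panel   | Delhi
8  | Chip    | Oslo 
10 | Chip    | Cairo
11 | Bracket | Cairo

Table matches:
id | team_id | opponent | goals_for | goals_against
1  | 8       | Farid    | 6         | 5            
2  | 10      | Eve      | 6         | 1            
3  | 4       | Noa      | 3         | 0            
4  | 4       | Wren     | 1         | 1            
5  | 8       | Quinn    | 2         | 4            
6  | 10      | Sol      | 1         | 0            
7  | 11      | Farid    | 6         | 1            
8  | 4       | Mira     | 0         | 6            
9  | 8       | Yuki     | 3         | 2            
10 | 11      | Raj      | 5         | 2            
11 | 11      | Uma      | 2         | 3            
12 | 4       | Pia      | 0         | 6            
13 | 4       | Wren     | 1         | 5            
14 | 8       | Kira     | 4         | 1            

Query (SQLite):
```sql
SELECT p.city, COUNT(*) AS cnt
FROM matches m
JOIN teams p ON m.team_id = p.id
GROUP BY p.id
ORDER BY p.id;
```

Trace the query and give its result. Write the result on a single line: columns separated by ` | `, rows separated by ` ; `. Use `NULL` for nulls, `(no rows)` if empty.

Delhi | 5 ; Oslo | 4 ; Cairo | 2 ; Cairo | 3

Join each matches row to its teams via team_id.
Group joined rows by teams.id; compute COUNT(*) per group.
  4: ids {3, 4, 8, 12, 13} → COUNT(*)=5
  8: ids {1, 5, 9, 14} → COUNT(*)=4
  10: ids {2, 6} → COUNT(*)=2
  11: ids {7, 10, 11} → COUNT(*)=3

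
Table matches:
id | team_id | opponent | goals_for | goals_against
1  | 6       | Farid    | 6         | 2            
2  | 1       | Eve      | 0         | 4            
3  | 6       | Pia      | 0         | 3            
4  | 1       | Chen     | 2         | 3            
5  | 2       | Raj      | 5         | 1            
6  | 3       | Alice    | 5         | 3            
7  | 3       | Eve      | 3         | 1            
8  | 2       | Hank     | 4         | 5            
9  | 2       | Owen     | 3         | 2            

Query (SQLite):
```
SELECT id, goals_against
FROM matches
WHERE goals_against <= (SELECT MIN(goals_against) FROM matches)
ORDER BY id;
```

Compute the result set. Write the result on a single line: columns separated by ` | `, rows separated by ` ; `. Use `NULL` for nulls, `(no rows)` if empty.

Scalar subquery: MIN(goals_against) over all matches rows = 1.
Keep rows where goals_against <= that value.

5 | 1 ; 7 | 1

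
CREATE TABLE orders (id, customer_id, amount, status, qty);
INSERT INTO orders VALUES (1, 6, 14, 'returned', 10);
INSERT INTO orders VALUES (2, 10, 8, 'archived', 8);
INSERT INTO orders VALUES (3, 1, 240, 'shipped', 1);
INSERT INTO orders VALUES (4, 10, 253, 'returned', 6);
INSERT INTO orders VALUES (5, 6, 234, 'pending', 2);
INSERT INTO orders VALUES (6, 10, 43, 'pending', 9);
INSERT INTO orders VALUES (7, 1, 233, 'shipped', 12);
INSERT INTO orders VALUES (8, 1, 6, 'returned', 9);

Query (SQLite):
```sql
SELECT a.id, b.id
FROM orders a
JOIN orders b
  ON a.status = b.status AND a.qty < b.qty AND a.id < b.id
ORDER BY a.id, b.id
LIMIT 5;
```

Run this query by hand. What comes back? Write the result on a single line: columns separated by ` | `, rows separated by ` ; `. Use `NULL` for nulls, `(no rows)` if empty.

Pairs (a,b) with same status, a.qty < b.qty, a.id < b.id.
status groups: archived:{2} pending:{5,6} returned:{1,4,8} shipped:{3,7}
Ordered by (a.id, b.id); first 5.

3 | 7 ; 4 | 8 ; 5 | 6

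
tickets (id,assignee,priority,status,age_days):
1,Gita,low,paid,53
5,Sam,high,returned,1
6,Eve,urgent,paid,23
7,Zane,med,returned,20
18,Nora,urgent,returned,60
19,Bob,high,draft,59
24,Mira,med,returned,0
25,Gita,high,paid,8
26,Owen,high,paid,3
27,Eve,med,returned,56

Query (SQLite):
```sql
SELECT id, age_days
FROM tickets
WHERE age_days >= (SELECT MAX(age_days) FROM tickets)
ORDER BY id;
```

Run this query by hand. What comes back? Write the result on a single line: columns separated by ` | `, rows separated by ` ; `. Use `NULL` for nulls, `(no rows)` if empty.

Scalar subquery: MAX(age_days) over all tickets rows = 60.
Keep rows where age_days >= that value.

18 | 60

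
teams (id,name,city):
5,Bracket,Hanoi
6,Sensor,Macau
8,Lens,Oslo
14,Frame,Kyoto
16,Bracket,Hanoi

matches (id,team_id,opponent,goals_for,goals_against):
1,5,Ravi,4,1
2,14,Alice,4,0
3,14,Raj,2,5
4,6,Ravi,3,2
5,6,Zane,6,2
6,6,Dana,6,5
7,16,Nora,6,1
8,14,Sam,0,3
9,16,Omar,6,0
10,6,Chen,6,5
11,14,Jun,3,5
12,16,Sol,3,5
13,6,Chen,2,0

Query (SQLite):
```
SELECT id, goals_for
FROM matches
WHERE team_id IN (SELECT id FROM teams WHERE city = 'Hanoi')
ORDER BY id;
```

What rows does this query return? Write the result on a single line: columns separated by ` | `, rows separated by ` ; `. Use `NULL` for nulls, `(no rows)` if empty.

Inner query: teams.id where city = 'Hanoi'.
Outer: keep matches rows whose team_id is in that set.
Inner query → {5, 16}

1 | 4 ; 7 | 6 ; 9 | 6 ; 12 | 3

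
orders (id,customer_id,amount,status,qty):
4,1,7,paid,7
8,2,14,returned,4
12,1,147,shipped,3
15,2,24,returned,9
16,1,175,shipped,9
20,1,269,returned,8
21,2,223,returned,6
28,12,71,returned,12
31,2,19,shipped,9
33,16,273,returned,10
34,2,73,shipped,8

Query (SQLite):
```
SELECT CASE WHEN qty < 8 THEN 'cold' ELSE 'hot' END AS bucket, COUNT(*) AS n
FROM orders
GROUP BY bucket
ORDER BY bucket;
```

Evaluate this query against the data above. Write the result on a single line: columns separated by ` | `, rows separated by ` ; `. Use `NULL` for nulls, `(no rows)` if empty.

Bucket rows by qty < 8 → 'cold' else 'hot'; count each bucket.

cold | 4 ; hot | 7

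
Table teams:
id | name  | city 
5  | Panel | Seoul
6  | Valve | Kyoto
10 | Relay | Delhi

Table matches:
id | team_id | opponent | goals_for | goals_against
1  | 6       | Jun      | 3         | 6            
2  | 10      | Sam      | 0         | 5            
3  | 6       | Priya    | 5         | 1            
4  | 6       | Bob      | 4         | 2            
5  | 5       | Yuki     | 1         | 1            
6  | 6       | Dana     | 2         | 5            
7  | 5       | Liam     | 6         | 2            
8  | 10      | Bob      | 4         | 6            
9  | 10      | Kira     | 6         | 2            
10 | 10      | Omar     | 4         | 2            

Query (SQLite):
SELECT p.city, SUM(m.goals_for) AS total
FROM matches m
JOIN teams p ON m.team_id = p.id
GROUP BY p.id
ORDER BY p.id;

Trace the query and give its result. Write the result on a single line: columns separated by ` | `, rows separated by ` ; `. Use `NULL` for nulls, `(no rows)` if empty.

Join each matches row to its teams via team_id.
Group joined rows by teams.id; compute SUM(m.goals_for) per group.
  5: ids {5, 7} → SUM(m.goals_for)=7
  6: ids {1, 3, 4, 6} → SUM(m.goals_for)=14
  10: ids {2, 8, 9, 10} → SUM(m.goals_for)=14

Seoul | 7 ; Kyoto | 14 ; Delhi | 14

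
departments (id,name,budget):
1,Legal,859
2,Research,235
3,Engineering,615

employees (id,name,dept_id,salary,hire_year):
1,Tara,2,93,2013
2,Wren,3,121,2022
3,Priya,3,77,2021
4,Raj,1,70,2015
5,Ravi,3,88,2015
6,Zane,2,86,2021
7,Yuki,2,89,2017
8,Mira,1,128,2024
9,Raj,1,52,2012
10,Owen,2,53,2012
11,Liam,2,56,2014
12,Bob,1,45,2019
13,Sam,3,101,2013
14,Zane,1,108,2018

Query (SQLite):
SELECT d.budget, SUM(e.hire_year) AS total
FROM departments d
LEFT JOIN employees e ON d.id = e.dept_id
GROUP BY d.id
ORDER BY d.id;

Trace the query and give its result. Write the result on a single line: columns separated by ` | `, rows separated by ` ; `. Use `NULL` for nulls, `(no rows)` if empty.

LEFT JOIN keeps every departments row; unmatched ones get NULL for employees columns.
Group by departments.id and compute SUM(e.hire_year). SUM over an all-NULL group is NULL.
  1: ids {4, 8, 9, 12, 14} → SUM(e.hire_year)=10088
  2: ids {1, 6, 7, 10, 11} → SUM(e.hire_year)=10077
  3: ids {2, 3, 5, 13} → SUM(e.hire_year)=8071

859 | 10088 ; 235 | 10077 ; 615 | 8071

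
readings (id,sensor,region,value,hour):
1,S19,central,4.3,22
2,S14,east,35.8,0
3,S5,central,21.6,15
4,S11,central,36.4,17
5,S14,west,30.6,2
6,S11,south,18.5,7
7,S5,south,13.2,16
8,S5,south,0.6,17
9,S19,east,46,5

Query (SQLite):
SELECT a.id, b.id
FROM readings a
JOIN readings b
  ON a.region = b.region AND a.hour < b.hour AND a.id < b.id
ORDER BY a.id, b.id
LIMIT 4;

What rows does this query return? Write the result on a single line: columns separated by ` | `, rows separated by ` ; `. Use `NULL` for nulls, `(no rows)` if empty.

2 | 9 ; 3 | 4 ; 6 | 7 ; 6 | 8

Pairs (a,b) with same region, a.hour < b.hour, a.id < b.id.
region groups: central:{1,3,4} east:{2,9} south:{6,7,8} west:{5}
Ordered by (a.id, b.id); first 4.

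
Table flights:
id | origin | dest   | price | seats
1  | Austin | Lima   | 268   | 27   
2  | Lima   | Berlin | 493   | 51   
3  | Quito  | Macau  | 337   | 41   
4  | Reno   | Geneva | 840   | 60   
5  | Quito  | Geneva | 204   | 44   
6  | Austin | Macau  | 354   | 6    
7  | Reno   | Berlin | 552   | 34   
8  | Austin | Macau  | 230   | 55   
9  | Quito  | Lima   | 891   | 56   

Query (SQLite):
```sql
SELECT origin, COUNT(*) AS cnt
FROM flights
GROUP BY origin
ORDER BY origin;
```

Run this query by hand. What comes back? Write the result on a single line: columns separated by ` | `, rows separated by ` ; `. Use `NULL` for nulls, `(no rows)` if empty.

Austin | 3 ; Lima | 1 ; Quito | 3 ; Reno | 2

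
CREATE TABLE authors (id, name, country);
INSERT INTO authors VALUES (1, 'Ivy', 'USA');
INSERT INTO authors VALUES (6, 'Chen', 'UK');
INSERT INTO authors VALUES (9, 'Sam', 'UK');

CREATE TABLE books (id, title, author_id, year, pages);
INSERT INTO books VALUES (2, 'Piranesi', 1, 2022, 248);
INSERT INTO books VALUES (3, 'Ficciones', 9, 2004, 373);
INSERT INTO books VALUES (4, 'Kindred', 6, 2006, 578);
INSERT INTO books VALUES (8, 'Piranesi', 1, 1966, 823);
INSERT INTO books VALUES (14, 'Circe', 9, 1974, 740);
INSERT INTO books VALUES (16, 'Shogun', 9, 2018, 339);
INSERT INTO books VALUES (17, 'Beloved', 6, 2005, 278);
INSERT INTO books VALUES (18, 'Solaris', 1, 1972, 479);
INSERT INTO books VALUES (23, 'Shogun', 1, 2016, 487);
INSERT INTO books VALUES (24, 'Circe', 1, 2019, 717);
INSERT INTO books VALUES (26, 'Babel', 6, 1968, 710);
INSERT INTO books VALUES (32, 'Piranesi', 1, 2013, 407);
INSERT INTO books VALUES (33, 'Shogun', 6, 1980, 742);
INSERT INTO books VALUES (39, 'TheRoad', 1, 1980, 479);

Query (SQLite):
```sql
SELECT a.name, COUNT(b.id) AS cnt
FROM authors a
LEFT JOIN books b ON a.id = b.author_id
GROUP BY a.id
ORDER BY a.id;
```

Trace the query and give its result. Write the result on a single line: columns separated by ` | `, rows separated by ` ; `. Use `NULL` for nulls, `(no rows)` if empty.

Ivy | 7 ; Chen | 4 ; Sam | 3

LEFT JOIN keeps every authors row; unmatched ones get NULL for books columns.
Group by authors.id and compute COUNT(b.id). COUNT(col) of an all-NULL group is 0.
  1: ids {2, 8, 18, 23, 24, 32, 39} → COUNT(b.id)=7
  6: ids {4, 17, 26, 33} → COUNT(b.id)=4
  9: ids {3, 14, 16} → COUNT(b.id)=3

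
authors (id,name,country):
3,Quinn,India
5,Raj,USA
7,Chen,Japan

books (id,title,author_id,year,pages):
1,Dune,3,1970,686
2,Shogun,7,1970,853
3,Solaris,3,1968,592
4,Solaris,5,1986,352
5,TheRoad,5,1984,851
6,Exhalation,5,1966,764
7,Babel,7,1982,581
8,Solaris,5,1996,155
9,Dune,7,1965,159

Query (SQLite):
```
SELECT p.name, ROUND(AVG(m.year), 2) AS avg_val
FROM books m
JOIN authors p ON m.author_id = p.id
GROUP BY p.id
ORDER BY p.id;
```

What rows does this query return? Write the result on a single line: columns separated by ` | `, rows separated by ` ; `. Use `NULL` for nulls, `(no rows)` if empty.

Join each books row to its authors via author_id.
Group joined rows by authors.id; compute ROUND(AVG(m.year), 2) per group.
  3: ids {1, 3} → ROUND(AVG(m.year), 2)=1969
  5: ids {4, 5, 6, 8} → ROUND(AVG(m.year), 2)=1983
  7: ids {2, 7, 9} → ROUND(AVG(m.year), 2)=1972.33

Quinn | 1969 ; Raj | 1983 ; Chen | 1972.33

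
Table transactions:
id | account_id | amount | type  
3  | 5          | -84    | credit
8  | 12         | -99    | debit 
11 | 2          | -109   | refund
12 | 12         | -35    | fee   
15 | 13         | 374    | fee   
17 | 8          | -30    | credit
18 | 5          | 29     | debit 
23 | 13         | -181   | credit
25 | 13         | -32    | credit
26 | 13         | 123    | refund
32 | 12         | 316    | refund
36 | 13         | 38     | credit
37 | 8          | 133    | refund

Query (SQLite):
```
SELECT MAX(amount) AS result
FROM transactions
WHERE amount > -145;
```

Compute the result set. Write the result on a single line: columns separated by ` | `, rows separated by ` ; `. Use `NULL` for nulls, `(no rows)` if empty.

374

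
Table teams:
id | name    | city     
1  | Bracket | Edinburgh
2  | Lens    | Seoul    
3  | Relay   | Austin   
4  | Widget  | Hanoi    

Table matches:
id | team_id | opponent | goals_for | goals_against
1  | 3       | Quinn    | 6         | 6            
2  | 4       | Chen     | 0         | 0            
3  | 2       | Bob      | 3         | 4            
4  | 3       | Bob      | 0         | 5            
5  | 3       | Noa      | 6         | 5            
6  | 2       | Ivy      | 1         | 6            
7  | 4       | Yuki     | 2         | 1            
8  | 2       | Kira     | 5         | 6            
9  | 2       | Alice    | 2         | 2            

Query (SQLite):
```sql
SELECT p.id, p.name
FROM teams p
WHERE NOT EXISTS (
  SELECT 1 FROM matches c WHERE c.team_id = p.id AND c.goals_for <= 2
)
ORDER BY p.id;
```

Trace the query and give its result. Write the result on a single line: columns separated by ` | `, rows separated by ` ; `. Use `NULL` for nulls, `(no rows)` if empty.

For each teams row, check whether any matches with matching team_id has goals_for <= 2.
Keep rows where that is false.

1 | Bracket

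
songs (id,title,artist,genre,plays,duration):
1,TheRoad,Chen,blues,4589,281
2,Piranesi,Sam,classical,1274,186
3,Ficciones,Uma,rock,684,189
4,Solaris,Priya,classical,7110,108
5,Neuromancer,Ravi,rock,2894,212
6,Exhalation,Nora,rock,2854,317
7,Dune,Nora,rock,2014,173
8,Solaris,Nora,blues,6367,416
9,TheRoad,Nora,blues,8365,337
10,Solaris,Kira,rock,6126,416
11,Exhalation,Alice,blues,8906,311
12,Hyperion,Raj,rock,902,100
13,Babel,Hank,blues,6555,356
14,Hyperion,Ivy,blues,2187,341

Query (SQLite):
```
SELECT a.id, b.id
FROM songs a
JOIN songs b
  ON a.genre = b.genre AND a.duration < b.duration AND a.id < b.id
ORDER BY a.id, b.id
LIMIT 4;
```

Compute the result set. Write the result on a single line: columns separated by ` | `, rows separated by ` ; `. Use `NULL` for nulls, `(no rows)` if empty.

1 | 8 ; 1 | 9 ; 1 | 11 ; 1 | 13

Pairs (a,b) with same genre, a.duration < b.duration, a.id < b.id.
genre groups: blues:{1,8,9,11,13,14} classical:{2,4} rock:{3,5,6,7,10,12}
Ordered by (a.id, b.id); first 4.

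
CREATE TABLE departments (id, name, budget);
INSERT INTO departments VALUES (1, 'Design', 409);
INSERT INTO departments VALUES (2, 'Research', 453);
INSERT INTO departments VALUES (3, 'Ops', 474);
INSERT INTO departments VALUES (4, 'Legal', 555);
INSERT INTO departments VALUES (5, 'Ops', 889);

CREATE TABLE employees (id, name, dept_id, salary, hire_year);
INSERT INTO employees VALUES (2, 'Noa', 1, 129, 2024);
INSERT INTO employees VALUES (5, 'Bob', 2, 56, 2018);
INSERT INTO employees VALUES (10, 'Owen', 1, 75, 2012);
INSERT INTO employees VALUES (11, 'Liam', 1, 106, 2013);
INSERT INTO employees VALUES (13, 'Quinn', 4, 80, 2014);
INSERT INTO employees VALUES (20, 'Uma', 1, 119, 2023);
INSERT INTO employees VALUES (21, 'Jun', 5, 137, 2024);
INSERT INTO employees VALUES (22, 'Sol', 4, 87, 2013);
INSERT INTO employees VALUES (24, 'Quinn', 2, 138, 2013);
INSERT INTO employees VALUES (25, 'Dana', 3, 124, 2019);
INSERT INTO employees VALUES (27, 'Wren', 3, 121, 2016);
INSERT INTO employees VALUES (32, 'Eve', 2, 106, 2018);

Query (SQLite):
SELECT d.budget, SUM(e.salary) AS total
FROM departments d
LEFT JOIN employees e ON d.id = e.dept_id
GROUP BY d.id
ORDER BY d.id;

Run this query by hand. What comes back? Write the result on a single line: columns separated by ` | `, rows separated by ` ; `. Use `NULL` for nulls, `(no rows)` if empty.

409 | 429 ; 453 | 300 ; 474 | 245 ; 555 | 167 ; 889 | 137

LEFT JOIN keeps every departments row; unmatched ones get NULL for employees columns.
Group by departments.id and compute SUM(e.salary). SUM over an all-NULL group is NULL.
  1: ids {2, 10, 11, 20} → SUM(e.salary)=429
  2: ids {5, 24, 32} → SUM(e.salary)=300
  3: ids {25, 27} → SUM(e.salary)=245
  4: ids {13, 22} → SUM(e.salary)=167
  5: ids {21} → SUM(e.salary)=137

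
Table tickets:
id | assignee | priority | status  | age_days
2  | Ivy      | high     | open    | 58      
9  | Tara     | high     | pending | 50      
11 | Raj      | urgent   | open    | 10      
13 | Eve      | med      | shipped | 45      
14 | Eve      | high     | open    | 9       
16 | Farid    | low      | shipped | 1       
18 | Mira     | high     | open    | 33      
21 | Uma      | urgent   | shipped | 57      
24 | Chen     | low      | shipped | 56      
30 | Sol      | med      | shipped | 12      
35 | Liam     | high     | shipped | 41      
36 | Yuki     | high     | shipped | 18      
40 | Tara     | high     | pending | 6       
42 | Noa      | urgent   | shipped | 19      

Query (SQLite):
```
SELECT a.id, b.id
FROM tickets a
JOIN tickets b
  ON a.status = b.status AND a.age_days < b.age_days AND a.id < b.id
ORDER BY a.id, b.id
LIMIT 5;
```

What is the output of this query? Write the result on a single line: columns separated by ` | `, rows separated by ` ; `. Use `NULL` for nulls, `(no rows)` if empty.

11 | 18 ; 13 | 21 ; 13 | 24 ; 14 | 18 ; 16 | 21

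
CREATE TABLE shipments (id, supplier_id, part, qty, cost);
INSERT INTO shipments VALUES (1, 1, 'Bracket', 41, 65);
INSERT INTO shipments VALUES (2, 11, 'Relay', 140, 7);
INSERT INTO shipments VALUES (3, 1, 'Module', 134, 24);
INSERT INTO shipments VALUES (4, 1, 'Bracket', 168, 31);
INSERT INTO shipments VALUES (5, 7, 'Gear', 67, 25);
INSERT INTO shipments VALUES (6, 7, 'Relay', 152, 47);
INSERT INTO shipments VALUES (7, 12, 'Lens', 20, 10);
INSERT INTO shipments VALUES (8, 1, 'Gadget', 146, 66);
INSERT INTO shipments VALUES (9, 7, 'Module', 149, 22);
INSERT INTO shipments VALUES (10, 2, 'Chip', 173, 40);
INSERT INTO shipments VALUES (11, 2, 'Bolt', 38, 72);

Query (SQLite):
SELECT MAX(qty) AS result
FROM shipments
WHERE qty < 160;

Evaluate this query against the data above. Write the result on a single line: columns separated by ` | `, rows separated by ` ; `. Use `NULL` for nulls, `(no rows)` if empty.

Rows where qty < 160 → qty values: [41, 140, 134, 67, 152, 20, 146, 149, 38].
MAX of non-NULL values = 152.

152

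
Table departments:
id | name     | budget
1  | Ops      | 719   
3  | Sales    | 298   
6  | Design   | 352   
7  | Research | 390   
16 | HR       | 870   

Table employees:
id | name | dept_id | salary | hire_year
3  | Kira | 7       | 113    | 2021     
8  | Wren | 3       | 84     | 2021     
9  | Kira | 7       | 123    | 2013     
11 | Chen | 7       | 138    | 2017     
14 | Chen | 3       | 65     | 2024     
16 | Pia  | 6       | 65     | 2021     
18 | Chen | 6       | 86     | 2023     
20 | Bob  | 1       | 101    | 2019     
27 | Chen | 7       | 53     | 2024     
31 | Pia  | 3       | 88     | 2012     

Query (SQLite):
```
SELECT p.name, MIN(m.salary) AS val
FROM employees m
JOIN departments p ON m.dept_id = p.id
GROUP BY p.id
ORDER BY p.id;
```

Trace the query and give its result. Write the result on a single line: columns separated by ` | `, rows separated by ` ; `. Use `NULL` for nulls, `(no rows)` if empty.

Join each employees row to its departments via dept_id.
Group joined rows by departments.id; compute MIN(m.salary) per group.
  1: ids {20} → MIN(m.salary)=101
  3: ids {8, 14, 31} → MIN(m.salary)=65
  6: ids {16, 18} → MIN(m.salary)=65
  7: ids {3, 9, 11, 27} → MIN(m.salary)=53

Ops | 101 ; Sales | 65 ; Design | 65 ; Research | 53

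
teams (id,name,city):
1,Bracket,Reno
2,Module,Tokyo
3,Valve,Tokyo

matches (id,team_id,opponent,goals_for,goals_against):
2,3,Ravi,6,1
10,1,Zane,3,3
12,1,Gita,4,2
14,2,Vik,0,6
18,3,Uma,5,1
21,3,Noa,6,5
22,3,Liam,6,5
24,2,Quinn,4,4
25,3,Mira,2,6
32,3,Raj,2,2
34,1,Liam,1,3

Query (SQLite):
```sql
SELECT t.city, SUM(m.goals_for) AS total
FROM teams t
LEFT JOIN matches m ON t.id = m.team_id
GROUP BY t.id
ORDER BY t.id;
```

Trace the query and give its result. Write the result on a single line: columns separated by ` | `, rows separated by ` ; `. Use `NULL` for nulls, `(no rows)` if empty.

Reno | 8 ; Tokyo | 4 ; Tokyo | 27

LEFT JOIN keeps every teams row; unmatched ones get NULL for matches columns.
Group by teams.id and compute SUM(m.goals_for). SUM over an all-NULL group is NULL.
  1: ids {10, 12, 34} → SUM(m.goals_for)=8
  2: ids {14, 24} → SUM(m.goals_for)=4
  3: ids {2, 18, 21, 22, 25, 32} → SUM(m.goals_for)=27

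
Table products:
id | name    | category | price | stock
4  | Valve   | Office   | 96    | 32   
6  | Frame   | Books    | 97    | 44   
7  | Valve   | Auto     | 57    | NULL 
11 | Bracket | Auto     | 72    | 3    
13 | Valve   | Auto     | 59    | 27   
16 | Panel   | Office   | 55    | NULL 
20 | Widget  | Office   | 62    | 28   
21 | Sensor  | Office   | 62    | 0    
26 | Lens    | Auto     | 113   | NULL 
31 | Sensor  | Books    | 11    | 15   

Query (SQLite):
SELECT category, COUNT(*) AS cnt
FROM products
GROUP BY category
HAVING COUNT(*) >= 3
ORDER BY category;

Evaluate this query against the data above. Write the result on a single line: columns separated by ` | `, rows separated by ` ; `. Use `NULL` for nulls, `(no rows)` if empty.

Auto | 4 ; Office | 4

Partition products by category; compute COUNT(*) within each group.
HAVING: keep groups with count ≥ 3.
  Auto: ids {7, 11, 13, 26} → COUNT(*)=4
  Books: ids {6, 31} → COUNT(*)=2
  Office: ids {4, 16, 20, 21} → COUNT(*)=4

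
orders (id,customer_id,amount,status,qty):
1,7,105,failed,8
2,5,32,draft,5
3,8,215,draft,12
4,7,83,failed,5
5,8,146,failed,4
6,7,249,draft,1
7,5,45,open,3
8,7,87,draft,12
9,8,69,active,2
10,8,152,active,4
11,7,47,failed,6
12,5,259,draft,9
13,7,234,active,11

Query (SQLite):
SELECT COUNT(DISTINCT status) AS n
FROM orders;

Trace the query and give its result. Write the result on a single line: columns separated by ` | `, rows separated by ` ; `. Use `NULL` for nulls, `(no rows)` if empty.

Count distinct non-NULL status values.

4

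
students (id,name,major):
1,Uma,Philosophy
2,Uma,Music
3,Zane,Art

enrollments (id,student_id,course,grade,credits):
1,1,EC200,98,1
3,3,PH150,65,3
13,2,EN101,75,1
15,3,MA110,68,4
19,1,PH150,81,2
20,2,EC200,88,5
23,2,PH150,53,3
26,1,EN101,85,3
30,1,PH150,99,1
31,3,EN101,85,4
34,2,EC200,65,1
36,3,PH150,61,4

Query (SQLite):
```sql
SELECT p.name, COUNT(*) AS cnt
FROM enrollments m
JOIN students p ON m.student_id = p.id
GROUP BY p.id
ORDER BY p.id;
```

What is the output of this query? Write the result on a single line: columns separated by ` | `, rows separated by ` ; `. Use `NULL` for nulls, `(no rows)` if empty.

Uma | 4 ; Uma | 4 ; Zane | 4

Join each enrollments row to its students via student_id.
Group joined rows by students.id; compute COUNT(*) per group.
  1: ids {1, 19, 26, 30} → COUNT(*)=4
  2: ids {13, 20, 23, 34} → COUNT(*)=4
  3: ids {3, 15, 31, 36} → COUNT(*)=4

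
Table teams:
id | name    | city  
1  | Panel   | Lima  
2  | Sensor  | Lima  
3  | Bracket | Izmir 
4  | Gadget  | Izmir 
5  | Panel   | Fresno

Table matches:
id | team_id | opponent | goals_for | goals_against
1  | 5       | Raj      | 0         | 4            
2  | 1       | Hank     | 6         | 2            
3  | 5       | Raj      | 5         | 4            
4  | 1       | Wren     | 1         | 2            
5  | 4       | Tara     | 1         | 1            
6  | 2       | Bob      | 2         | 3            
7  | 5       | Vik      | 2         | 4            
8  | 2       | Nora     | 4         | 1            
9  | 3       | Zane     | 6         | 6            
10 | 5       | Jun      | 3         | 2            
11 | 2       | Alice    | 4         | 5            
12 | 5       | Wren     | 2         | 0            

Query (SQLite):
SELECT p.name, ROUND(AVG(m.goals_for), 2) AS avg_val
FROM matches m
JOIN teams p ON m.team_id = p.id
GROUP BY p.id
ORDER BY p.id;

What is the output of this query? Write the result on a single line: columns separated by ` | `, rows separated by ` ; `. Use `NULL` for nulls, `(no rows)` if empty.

Join each matches row to its teams via team_id.
Group joined rows by teams.id; compute ROUND(AVG(m.goals_for), 2) per group.
  1: ids {2, 4} → ROUND(AVG(m.goals_for), 2)=3.5
  2: ids {6, 8, 11} → ROUND(AVG(m.goals_for), 2)=3.33
  3: ids {9} → ROUND(AVG(m.goals_for), 2)=6
  4: ids {5} → ROUND(AVG(m.goals_for), 2)=1
  5: ids {1, 3, 7, 10, 12} → ROUND(AVG(m.goals_for), 2)=2.4

Panel | 3.5 ; Sensor | 3.33 ; Bracket | 6 ; Gadget | 1 ; Panel | 2.4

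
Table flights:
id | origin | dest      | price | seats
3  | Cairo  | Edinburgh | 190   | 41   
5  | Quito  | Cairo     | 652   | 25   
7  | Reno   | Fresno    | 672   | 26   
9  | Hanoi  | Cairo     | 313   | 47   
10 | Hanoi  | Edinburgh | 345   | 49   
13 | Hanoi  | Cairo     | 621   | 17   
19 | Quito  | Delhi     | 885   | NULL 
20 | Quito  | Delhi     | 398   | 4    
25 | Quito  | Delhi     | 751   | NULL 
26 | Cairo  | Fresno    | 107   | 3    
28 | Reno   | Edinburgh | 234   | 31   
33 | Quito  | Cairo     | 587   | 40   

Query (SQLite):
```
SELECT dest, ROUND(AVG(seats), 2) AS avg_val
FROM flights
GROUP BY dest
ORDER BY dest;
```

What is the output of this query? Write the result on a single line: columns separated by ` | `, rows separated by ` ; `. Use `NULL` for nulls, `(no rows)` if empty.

Cairo | 32.25 ; Delhi | 4 ; Edinburgh | 40.33 ; Fresno | 14.5

Partition flights by dest; compute ROUND(AVG(seats), 2) within each group.
  Cairo: ids {5, 9, 13, 33} → ROUND(AVG(seats), 2)=32.25
  Delhi: ids {19, 20, 25} → ROUND(AVG(seats), 2)=4
  Edinburgh: ids {3, 10, 28} → ROUND(AVG(seats), 2)=40.33
  Fresno: ids {7, 26} → ROUND(AVG(seats), 2)=14.5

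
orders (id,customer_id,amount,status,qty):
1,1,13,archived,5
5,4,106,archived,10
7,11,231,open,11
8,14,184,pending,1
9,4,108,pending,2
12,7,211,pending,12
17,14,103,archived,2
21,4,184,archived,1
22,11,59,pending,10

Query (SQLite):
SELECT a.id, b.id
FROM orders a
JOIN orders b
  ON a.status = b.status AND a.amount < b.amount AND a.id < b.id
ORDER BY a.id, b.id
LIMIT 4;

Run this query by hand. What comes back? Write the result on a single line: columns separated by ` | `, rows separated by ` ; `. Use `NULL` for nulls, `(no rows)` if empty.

1 | 5 ; 1 | 17 ; 1 | 21 ; 5 | 21

Pairs (a,b) with same status, a.amount < b.amount, a.id < b.id.
status groups: archived:{1,5,17,21} open:{7} pending:{8,9,12,22}
Ordered by (a.id, b.id); first 4.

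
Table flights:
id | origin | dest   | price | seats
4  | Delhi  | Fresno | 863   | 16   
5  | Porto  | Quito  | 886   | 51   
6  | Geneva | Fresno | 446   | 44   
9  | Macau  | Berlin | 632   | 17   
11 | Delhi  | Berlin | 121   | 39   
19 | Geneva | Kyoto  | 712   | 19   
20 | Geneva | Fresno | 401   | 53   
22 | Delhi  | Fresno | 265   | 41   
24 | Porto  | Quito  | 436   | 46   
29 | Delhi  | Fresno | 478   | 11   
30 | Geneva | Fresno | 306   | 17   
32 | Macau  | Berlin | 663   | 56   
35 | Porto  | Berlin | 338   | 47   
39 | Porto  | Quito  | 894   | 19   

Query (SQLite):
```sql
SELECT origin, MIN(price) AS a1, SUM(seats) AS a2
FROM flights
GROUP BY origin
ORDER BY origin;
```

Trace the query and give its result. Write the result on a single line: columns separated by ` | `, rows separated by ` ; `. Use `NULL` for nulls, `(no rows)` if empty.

Group flights by origin.
Per group compute: MIN(price), SUM(seats).
  Delhi: ids {4, 11, 22, 29} → MIN(price)=121, SUM(seats)=107
  Geneva: ids {6, 19, 20, 30} → MIN(price)=306, SUM(seats)=133
  Macau: ids {9, 32} → MIN(price)=632, SUM(seats)=73
  Porto: ids {5, 24, 35, 39} → MIN(price)=338, SUM(seats)=163

Delhi | 121 | 107 ; Geneva | 306 | 133 ; Macau | 632 | 73 ; Porto | 338 | 163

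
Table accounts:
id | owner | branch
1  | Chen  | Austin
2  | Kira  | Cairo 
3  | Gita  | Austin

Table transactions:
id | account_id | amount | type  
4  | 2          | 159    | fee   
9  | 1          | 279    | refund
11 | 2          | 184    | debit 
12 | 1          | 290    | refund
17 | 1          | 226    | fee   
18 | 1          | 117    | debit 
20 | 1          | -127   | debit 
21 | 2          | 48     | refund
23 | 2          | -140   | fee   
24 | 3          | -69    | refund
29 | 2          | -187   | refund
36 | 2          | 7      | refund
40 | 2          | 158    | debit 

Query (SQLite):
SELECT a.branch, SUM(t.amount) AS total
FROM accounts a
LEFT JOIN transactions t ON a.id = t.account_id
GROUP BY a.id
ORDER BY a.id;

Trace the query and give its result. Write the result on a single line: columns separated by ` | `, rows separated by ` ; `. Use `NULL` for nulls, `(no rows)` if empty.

Austin | 785 ; Cairo | 229 ; Austin | -69

LEFT JOIN keeps every accounts row; unmatched ones get NULL for transactions columns.
Group by accounts.id and compute SUM(t.amount). SUM over an all-NULL group is NULL.
  1: ids {9, 12, 17, 18, 20} → SUM(t.amount)=785
  2: ids {4, 11, 21, 23, 29, 36, 40} → SUM(t.amount)=229
  3: ids {24} → SUM(t.amount)=-69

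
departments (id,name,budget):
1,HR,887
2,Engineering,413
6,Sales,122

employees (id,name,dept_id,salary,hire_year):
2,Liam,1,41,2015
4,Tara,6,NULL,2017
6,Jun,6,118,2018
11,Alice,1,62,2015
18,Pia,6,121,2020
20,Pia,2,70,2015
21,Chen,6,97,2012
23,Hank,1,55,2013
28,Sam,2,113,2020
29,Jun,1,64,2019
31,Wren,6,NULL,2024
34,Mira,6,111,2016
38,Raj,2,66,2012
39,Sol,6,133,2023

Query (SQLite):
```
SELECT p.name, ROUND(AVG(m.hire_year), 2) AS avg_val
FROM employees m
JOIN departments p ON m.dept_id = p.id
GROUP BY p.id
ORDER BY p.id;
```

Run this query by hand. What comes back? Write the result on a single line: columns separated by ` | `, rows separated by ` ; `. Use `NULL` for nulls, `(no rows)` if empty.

Join each employees row to its departments via dept_id.
Group joined rows by departments.id; compute ROUND(AVG(m.hire_year), 2) per group.
  1: ids {2, 11, 23, 29} → ROUND(AVG(m.hire_year), 2)=2015.5
  2: ids {20, 28, 38} → ROUND(AVG(m.hire_year), 2)=2015.67
  6: ids {4, 6, 18, 21, 31, 34, 39} → ROUND(AVG(m.hire_year), 2)=2018.57

HR | 2015.5 ; Engineering | 2015.67 ; Sales | 2018.57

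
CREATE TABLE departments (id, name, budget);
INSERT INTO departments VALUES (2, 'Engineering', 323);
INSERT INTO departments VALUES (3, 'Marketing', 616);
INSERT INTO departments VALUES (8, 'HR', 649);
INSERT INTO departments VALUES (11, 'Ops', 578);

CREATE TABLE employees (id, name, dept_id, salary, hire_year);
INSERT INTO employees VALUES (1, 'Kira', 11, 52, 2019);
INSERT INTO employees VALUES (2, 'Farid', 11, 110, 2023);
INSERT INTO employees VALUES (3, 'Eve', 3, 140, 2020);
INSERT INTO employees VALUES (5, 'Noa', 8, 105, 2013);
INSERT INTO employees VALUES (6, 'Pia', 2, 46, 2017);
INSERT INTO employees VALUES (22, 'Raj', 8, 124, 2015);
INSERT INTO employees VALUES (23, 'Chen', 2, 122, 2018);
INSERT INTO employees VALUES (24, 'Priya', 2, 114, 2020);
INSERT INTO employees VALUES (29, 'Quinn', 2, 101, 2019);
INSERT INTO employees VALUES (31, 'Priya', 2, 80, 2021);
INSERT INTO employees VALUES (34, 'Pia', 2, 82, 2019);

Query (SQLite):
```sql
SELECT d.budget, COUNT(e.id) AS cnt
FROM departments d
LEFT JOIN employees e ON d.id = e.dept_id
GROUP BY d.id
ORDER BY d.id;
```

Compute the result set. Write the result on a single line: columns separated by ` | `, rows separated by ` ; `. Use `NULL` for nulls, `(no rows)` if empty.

323 | 6 ; 616 | 1 ; 649 | 2 ; 578 | 2

LEFT JOIN keeps every departments row; unmatched ones get NULL for employees columns.
Group by departments.id and compute COUNT(e.id). COUNT(col) of an all-NULL group is 0.
  2: ids {6, 23, 24, 29, 31, 34} → COUNT(e.id)=6
  3: ids {3} → COUNT(e.id)=1
  8: ids {5, 22} → COUNT(e.id)=2
  11: ids {1, 2} → COUNT(e.id)=2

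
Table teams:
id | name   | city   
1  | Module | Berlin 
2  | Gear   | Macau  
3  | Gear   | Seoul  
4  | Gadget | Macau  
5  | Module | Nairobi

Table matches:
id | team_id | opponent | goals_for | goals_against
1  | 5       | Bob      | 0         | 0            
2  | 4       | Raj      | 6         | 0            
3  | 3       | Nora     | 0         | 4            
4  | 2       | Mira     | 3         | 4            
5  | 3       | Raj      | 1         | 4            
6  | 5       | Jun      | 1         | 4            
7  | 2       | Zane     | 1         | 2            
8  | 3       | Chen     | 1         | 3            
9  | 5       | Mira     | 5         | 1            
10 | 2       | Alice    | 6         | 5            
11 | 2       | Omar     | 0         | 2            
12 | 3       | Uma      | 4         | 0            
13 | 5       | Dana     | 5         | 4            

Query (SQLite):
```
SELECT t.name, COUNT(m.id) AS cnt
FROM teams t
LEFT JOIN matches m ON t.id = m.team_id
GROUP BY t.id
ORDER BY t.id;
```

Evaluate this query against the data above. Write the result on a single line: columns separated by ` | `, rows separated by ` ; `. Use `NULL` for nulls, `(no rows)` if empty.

Module | 0 ; Gear | 4 ; Gear | 4 ; Gadget | 1 ; Module | 4

LEFT JOIN keeps every teams row; unmatched ones get NULL for matches columns.
Group by teams.id and compute COUNT(m.id). COUNT(col) of an all-NULL group is 0.
  1: ids {—} → COUNT(m.id)=0
  2: ids {4, 7, 10, 11} → COUNT(m.id)=4
  3: ids {3, 5, 8, 12} → COUNT(m.id)=4
  4: ids {2} → COUNT(m.id)=1
  5: ids {1, 6, 9, 13} → COUNT(m.id)=4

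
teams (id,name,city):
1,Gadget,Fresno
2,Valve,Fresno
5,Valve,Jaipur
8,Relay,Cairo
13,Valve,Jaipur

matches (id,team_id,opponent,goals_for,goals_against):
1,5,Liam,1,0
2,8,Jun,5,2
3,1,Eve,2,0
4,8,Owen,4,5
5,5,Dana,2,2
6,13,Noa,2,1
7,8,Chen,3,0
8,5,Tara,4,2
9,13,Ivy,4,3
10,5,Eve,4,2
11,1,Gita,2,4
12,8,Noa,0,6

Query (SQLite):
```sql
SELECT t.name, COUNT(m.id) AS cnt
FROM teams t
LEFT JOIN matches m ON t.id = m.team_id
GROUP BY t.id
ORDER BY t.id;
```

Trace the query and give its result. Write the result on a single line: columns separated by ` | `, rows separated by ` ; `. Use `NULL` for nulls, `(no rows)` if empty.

LEFT JOIN keeps every teams row; unmatched ones get NULL for matches columns.
Group by teams.id and compute COUNT(m.id). COUNT(col) of an all-NULL group is 0.
  1: ids {3, 11} → COUNT(m.id)=2
  2: ids {—} → COUNT(m.id)=0
  5: ids {1, 5, 8, 10} → COUNT(m.id)=4
  8: ids {2, 4, 7, 12} → COUNT(m.id)=4
  13: ids {6, 9} → COUNT(m.id)=2

Gadget | 2 ; Valve | 0 ; Valve | 4 ; Relay | 4 ; Valve | 2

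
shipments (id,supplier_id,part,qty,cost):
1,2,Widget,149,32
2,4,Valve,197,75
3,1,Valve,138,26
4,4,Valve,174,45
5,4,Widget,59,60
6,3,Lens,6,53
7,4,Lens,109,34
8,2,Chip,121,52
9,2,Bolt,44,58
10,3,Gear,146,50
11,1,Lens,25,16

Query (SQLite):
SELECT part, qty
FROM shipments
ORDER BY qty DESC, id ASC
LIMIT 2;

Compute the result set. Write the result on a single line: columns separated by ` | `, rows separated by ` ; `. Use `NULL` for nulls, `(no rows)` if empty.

Sort by qty desc, tiebreak id asc: (197, id=2), (174, id=4), (149, id=1), (146, id=10), (138, id=3) …. Take first 2.

Valve | 197 ; Valve | 174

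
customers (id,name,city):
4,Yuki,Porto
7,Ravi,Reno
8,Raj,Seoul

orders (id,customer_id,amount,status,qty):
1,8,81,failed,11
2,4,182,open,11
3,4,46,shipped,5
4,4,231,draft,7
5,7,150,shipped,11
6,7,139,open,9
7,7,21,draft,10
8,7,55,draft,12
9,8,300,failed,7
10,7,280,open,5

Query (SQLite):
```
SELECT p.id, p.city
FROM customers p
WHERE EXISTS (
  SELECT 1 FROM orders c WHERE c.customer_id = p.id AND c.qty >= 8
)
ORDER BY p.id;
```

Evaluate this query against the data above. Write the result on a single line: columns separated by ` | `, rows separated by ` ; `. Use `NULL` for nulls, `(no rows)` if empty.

4 | Porto ; 7 | Reno ; 8 | Seoul

For each customers row, check whether any orders with matching customer_id has qty >= 8.
Keep rows where that is true.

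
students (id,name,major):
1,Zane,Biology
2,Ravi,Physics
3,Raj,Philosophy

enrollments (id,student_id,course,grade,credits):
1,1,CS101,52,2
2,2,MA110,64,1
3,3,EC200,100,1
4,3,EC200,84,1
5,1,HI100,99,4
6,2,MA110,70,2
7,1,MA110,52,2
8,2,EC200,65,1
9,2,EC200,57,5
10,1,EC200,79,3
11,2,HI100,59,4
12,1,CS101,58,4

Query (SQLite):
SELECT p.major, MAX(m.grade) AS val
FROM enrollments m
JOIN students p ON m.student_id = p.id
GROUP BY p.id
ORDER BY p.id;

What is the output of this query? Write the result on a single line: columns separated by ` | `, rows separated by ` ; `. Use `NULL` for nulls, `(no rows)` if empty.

Join each enrollments row to its students via student_id.
Group joined rows by students.id; compute MAX(m.grade) per group.
  1: ids {1, 5, 7, 10, 12} → MAX(m.grade)=99
  2: ids {2, 6, 8, 9, 11} → MAX(m.grade)=70
  3: ids {3, 4} → MAX(m.grade)=100

Biology | 99 ; Physics | 70 ; Philosophy | 100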